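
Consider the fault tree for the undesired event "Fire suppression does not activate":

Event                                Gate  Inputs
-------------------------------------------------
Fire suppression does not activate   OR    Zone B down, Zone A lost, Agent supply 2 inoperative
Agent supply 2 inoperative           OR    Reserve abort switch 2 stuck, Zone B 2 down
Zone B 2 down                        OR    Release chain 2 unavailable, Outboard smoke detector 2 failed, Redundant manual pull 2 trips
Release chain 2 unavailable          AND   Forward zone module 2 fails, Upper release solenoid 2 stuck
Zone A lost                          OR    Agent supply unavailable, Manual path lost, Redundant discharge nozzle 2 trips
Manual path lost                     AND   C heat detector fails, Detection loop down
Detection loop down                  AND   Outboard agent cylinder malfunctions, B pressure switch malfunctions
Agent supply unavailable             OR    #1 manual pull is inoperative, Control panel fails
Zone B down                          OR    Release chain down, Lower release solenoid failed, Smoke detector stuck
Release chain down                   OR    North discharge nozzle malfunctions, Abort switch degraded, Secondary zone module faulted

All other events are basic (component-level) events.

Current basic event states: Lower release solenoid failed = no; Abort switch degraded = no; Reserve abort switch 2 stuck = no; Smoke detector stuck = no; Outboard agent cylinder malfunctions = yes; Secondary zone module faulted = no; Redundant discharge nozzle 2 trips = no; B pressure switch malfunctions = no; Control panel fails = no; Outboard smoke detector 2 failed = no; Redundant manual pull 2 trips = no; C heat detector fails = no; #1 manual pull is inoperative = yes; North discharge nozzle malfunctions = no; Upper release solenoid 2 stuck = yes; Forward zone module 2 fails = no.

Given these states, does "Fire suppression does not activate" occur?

Yes

Release chain down [OR]: North discharge nozzle malfunctions=not, Abort switch degraded=not, Secondary zone module faulted=not → no input occurs → does not occur.
Zone B down [OR]: Release chain down=not, Lower release solenoid failed=not, Smoke detector stuck=not → no input occurs → does not occur.
Agent supply unavailable [OR]: #1 manual pull is inoperative=occurs, Control panel fails=not → at least one input occurs → occurs.
Detection loop down [AND]: Outboard agent cylinder malfunctions=occurs, B pressure switch malfunctions=not → not all inputs occur → does not occur.
Manual path lost [AND]: C heat detector fails=not, Detection loop down=not → not all inputs occur → does not occur.
Zone A lost [OR]: Agent supply unavailable=occurs, Manual path lost=not, Redundant discharge nozzle 2 trips=not → at least one input occurs → occurs.
Release chain 2 unavailable [AND]: Forward zone module 2 fails=not, Upper release solenoid 2 stuck=occurs → not all inputs occur → does not occur.
Zone B 2 down [OR]: Release chain 2 unavailable=not, Outboard smoke detector 2 failed=not, Redundant manual pull 2 trips=not → no input occurs → does not occur.
Agent supply 2 inoperative [OR]: Reserve abort switch 2 stuck=not, Zone B 2 down=not → no input occurs → does not occur.
Fire suppression does not activate [OR]: Zone B down=not, Zone A lost=occurs, Agent supply 2 inoperative=not → at least one input occurs → occurs.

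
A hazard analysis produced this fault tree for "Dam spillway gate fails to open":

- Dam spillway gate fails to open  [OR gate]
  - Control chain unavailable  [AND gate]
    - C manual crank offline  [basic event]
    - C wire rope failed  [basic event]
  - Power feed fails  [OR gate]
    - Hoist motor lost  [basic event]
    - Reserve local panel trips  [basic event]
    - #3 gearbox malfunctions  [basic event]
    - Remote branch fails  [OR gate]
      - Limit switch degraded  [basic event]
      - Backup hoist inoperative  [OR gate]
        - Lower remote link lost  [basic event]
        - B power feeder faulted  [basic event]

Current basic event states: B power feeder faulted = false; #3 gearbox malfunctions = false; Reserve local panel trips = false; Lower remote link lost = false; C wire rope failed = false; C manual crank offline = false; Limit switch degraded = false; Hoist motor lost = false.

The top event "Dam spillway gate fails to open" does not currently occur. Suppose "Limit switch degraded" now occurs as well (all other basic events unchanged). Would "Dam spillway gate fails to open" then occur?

Counterfactual: set "Limit switch degraded" to occurred.
Control chain unavailable [AND]: C manual crank offline=not, C wire rope failed=not → not all inputs occur → does not occur.
Backup hoist inoperative [OR]: Lower remote link lost=not, B power feeder faulted=not → no input occurs → does not occur.
Remote branch fails [OR]: Limit switch degraded=occurs, Backup hoist inoperative=not → at least one input occurs → occurs.
Power feed fails [OR]: Hoist motor lost=not, Reserve local panel trips=not, #3 gearbox malfunctions=not, Remote branch fails=occurs → at least one input occurs → occurs.
Dam spillway gate fails to open [OR]: Control chain unavailable=not, Power feed fails=occurs → at least one input occurs → occurs.

Yes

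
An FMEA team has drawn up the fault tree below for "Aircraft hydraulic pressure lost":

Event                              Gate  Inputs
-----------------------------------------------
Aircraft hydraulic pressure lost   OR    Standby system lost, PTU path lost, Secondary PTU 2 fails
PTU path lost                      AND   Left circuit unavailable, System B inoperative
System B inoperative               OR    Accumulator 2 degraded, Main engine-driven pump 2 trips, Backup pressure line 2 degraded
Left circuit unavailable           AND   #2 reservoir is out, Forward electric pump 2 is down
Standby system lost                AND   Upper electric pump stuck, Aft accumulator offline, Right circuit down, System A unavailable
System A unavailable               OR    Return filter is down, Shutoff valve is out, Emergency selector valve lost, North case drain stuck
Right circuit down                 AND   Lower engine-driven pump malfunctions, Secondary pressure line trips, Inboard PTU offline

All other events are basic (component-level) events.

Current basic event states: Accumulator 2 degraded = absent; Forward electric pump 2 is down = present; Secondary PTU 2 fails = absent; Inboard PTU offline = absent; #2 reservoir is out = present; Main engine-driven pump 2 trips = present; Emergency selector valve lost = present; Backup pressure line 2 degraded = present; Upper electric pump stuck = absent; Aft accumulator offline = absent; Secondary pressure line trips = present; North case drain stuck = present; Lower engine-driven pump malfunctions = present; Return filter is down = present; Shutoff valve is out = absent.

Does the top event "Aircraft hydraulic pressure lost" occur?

Right circuit down [AND]: Lower engine-driven pump malfunctions=occurs, Secondary pressure line trips=occurs, Inboard PTU offline=not → not all inputs occur → does not occur.
System A unavailable [OR]: Return filter is down=occurs, Shutoff valve is out=not, Emergency selector valve lost=occurs, North case drain stuck=occurs → at least one input occurs → occurs.
Standby system lost [AND]: Upper electric pump stuck=not, Aft accumulator offline=not, Right circuit down=not, System A unavailable=occurs → not all inputs occur → does not occur.
Left circuit unavailable [AND]: #2 reservoir is out=occurs, Forward electric pump 2 is down=occurs → all inputs occur → occurs.
System B inoperative [OR]: Accumulator 2 degraded=not, Main engine-driven pump 2 trips=occurs, Backup pressure line 2 degraded=occurs → at least one input occurs → occurs.
PTU path lost [AND]: Left circuit unavailable=occurs, System B inoperative=occurs → all inputs occur → occurs.
Aircraft hydraulic pressure lost [OR]: Standby system lost=not, PTU path lost=occurs, Secondary PTU 2 fails=not → at least one input occurs → occurs.

Yes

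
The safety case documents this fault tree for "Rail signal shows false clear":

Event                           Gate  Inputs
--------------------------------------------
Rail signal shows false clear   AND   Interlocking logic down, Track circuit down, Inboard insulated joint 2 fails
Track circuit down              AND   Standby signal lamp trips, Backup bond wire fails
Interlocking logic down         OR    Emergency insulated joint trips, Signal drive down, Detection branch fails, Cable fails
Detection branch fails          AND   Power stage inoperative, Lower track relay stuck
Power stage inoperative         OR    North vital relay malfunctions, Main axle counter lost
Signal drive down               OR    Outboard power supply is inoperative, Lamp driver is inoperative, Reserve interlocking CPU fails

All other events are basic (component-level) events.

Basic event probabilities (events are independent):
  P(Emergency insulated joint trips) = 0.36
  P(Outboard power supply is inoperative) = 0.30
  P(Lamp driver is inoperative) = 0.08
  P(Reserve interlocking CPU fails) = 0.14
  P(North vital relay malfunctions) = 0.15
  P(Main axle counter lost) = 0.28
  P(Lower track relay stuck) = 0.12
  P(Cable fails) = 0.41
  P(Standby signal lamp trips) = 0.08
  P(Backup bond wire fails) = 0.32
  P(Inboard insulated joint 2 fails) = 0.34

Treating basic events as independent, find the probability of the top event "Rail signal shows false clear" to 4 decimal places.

0.0070

P(Signal drive down) [OR] = 1 − (1−0.30) × (1−0.08) × (1−0.14) = 0.446160
P(Power stage inoperative) [OR] = 1 − (1−0.15) × (1−0.28) = 0.388000
P(Detection branch fails) [AND] = 0.388000 × 0.12 = 0.046560
P(Interlocking logic down) [OR] = 1 − (1−0.36) × (1−0.446160) × (1−0.046560) × (1−0.41) = 0.800607
P(Track circuit down) [AND] = 0.08 × 0.32 = 0.025600
P(Rail signal shows false clear) [AND] = 0.800607 × 0.025600 × 0.34 = 0.006968
Rounded to 4 decimal places: P(Rail signal shows false clear) ≈ 0.0070.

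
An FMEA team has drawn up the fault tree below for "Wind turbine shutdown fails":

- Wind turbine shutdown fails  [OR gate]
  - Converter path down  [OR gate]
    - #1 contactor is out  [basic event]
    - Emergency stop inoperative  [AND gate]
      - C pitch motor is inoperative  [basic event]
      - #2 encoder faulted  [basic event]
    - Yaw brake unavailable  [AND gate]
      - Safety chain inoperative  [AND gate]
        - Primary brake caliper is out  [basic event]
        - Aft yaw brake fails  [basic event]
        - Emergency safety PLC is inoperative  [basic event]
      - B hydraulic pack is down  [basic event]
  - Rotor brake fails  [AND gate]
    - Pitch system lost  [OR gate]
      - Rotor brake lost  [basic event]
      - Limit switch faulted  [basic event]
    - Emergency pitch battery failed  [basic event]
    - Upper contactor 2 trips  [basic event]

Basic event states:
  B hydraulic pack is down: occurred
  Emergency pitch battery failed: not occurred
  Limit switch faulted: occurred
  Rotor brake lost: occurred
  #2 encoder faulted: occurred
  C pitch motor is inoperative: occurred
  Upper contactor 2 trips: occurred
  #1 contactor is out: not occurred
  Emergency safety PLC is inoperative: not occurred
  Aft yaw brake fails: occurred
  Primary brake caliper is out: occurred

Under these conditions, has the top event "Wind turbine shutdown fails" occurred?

Emergency stop inoperative [AND]: C pitch motor is inoperative=occurs, #2 encoder faulted=occurs → all inputs occur → occurs.
Safety chain inoperative [AND]: Primary brake caliper is out=occurs, Aft yaw brake fails=occurs, Emergency safety PLC is inoperative=not → not all inputs occur → does not occur.
Yaw brake unavailable [AND]: Safety chain inoperative=not, B hydraulic pack is down=occurs → not all inputs occur → does not occur.
Converter path down [OR]: #1 contactor is out=not, Emergency stop inoperative=occurs, Yaw brake unavailable=not → at least one input occurs → occurs.
Pitch system lost [OR]: Rotor brake lost=occurs, Limit switch faulted=occurs → at least one input occurs → occurs.
Rotor brake fails [AND]: Pitch system lost=occurs, Emergency pitch battery failed=not, Upper contactor 2 trips=occurs → not all inputs occur → does not occur.
Wind turbine shutdown fails [OR]: Converter path down=occurs, Rotor brake fails=not → at least one input occurs → occurs.

Yes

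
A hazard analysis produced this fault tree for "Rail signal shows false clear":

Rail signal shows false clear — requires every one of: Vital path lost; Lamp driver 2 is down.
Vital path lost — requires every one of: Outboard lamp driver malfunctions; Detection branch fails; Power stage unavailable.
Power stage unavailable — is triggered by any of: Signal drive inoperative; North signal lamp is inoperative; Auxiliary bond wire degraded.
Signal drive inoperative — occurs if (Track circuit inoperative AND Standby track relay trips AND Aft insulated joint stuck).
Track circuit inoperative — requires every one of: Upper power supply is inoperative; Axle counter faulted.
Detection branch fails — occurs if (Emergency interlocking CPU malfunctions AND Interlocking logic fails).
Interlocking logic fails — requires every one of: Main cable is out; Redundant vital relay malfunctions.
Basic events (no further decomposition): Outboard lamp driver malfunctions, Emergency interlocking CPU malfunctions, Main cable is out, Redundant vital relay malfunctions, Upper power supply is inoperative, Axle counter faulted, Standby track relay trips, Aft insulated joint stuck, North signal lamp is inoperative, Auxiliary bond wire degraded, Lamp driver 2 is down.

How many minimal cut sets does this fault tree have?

Interlocking logic fails [AND]: one cut set from each child combined → 1 × 1 = 1 cut set(s).
Detection branch fails [AND]: one cut set from each child combined → 1 × 1 = 1 cut set(s).
Track circuit inoperative [AND]: one cut set from each child combined → 1 × 1 = 1 cut set(s).
Signal drive inoperative [AND]: one cut set from each child combined → 1 × 1 × 1 = 1 cut set(s).
Power stage unavailable [OR]: union of children's cut sets → 3 cut set(s).
Vital path lost [AND]: one cut set from each child combined → 1 × 1 × 3 = 3 cut set(s).
Rail signal shows false clear [AND]: one cut set from each child combined → 3 × 1 = 3 cut set(s).
Minimal cut sets: {Aft insulated joint stuck, Axle counter faulted, Emergency interlocking CPU malfunctions, Lamp driver 2 is down, Main cable is out, Outboard lamp driver malfunctions, Redundant vital relay malfunctions, Standby track relay trips, Upper power supply is inoperative}; {Emergency interlocking CPU malfunctions, Lamp driver 2 is down, Main cable is out, North signal lamp is inoperative, Outboard lamp driver malfunctions, Redundant vital relay malfunctions}; {Auxiliary bond wire degraded, Emergency interlocking CPU malfunctions, Lamp driver 2 is down, Main cable is out, Outboard lamp driver malfunctions, Redundant vital relay malfunctions}.

3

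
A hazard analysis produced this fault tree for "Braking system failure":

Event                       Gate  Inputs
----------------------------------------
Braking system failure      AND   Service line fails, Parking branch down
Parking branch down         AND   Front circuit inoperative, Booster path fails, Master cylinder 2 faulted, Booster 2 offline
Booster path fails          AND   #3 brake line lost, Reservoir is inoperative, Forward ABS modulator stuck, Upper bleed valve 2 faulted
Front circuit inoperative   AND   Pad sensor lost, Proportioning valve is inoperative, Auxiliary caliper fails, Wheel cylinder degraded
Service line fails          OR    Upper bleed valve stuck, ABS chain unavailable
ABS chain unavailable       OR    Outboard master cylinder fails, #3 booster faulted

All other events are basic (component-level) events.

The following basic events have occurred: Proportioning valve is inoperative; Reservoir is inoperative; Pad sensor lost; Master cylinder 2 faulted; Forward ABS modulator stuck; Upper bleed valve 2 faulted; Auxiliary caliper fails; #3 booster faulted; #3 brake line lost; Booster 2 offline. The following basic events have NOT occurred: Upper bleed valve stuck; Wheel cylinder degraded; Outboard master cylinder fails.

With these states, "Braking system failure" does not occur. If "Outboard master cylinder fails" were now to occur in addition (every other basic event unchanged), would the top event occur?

Counterfactual: set "Outboard master cylinder fails" to occurred.
ABS chain unavailable [OR]: Outboard master cylinder fails=occurs, #3 booster faulted=occurs → at least one input occurs → occurs.
Service line fails [OR]: Upper bleed valve stuck=not, ABS chain unavailable=occurs → at least one input occurs → occurs.
Front circuit inoperative [AND]: Pad sensor lost=occurs, Proportioning valve is inoperative=occurs, Auxiliary caliper fails=occurs, Wheel cylinder degraded=not → not all inputs occur → does not occur.
Booster path fails [AND]: #3 brake line lost=occurs, Reservoir is inoperative=occurs, Forward ABS modulator stuck=occurs, Upper bleed valve 2 faulted=occurs → all inputs occur → occurs.
Parking branch down [AND]: Front circuit inoperative=not, Booster path fails=occurs, Master cylinder 2 faulted=occurs, Booster 2 offline=occurs → not all inputs occur → does not occur.
Braking system failure [AND]: Service line fails=occurs, Parking branch down=not → not all inputs occur → does not occur.

No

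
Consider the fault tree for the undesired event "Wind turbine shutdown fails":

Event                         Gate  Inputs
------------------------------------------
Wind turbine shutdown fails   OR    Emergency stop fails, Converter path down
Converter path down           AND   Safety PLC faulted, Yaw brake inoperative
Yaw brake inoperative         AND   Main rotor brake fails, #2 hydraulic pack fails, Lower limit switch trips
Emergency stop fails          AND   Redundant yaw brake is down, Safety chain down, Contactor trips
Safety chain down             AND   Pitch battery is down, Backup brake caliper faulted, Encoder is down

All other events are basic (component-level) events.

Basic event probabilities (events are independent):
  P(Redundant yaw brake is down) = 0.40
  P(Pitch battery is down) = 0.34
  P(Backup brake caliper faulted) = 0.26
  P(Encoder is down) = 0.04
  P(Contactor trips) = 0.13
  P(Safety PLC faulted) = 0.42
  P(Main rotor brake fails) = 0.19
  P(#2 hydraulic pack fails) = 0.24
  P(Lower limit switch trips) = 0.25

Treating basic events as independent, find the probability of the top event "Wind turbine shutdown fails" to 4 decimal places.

0.0050

P(Safety chain down) [AND] = 0.34 × 0.26 × 0.04 = 0.003536
P(Emergency stop fails) [AND] = 0.40 × 0.003536 × 0.13 = 0.000184
P(Yaw brake inoperative) [AND] = 0.19 × 0.24 × 0.25 = 0.011400
P(Converter path down) [AND] = 0.42 × 0.011400 = 0.004788
P(Wind turbine shutdown fails) [OR] = 1 − (1−0.000184) × (1−0.004788) = 0.004971
Rounded to 4 decimal places: P(Wind turbine shutdown fails) ≈ 0.0050.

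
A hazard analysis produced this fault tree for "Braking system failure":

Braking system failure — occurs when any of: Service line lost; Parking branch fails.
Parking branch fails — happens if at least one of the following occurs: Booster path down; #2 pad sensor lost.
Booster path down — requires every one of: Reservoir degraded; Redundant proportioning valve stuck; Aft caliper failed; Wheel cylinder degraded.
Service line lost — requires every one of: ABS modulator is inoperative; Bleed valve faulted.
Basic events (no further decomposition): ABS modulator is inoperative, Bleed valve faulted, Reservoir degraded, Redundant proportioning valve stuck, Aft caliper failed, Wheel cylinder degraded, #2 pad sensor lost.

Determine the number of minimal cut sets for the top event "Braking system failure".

Service line lost [AND]: one cut set from each child combined → 1 × 1 = 1 cut set(s).
Booster path down [AND]: one cut set from each child combined → 1 × 1 × 1 × 1 = 1 cut set(s).
Parking branch fails [OR]: union of children's cut sets → 2 cut set(s).
Braking system failure [OR]: union of children's cut sets → 3 cut set(s).
Minimal cut sets: {ABS modulator is inoperative, Bleed valve faulted}; {Aft caliper failed, Redundant proportioning valve stuck, Reservoir degraded, Wheel cylinder degraded}; {#2 pad sensor lost}.

3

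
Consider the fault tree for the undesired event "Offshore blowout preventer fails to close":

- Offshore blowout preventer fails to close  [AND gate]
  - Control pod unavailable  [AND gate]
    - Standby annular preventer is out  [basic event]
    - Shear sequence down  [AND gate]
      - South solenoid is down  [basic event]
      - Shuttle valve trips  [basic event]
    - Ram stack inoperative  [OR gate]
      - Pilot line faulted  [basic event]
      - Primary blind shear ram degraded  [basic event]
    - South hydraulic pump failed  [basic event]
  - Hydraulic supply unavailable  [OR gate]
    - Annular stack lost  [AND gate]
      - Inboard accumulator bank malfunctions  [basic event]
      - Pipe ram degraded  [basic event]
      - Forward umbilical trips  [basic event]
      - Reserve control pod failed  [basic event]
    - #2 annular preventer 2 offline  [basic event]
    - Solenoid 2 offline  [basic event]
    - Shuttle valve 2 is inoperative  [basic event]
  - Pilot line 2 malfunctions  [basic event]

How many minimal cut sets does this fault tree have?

Shear sequence down [AND]: one cut set from each child combined → 1 × 1 = 1 cut set(s).
Ram stack inoperative [OR]: union of children's cut sets → 2 cut set(s).
Control pod unavailable [AND]: one cut set from each child combined → 1 × 1 × 2 × 1 = 2 cut set(s).
Annular stack lost [AND]: one cut set from each child combined → 1 × 1 × 1 × 1 = 1 cut set(s).
Hydraulic supply unavailable [OR]: union of children's cut sets → 4 cut set(s).
Offshore blowout preventer fails to close [AND]: one cut set from each child combined → 2 × 4 × 1 = 8 cut set(s).
Minimal cut sets: {Forward umbilical trips, Inboard accumulator bank malfunctions, Pilot line 2 malfunctions, Pilot line faulted, Pipe ram degraded, Reserve control pod failed, Shuttle valve trips, South hydraulic pump failed, South solenoid is down, Standby annular preventer is out}; {#2 annular preventer 2 offline, Pilot line 2 malfunctions, Pilot line faulted, Shuttle valve trips, South hydraulic pump failed, South solenoid is down, Standby annular preventer is out}; {Pilot line 2 malfunctions, Pilot line faulted, Shuttle valve trips, Solenoid 2 offline, South hydraulic pump failed, South solenoid is down, Standby annular preventer is out}; {Pilot line 2 malfunctions, Pilot line faulted, Shuttle valve 2 is inoperative, Shuttle valve trips, South hydraulic pump failed, South solenoid is down, Standby annular preventer is out}; {Forward umbilical trips, Inboard accumulator bank malfunctions, Pilot line 2 malfunctions, Pipe ram degraded, Primary blind shear ram degraded, Reserve control pod failed, Shuttle valve trips, South hydraulic pump failed, South solenoid is down, Standby annular preventer is out}; {#2 annular preventer 2 offline, Pilot line 2 malfunctions, Primary blind shear ram degraded, Shuttle valve trips, South hydraulic pump failed, South solenoid is down, Standby annular preventer is out}; {Pilot line 2 malfunctions, Primary blind shear ram degraded, Shuttle valve trips, Solenoid 2 offline, South hydraulic pump failed, South solenoid is down, Standby annular preventer is out}; {Pilot line 2 malfunctions, Primary blind shear ram degraded, Shuttle valve 2 is inoperative, Shuttle valve trips, South hydraulic pump failed, South solenoid is down, Standby annular preventer is out}.

8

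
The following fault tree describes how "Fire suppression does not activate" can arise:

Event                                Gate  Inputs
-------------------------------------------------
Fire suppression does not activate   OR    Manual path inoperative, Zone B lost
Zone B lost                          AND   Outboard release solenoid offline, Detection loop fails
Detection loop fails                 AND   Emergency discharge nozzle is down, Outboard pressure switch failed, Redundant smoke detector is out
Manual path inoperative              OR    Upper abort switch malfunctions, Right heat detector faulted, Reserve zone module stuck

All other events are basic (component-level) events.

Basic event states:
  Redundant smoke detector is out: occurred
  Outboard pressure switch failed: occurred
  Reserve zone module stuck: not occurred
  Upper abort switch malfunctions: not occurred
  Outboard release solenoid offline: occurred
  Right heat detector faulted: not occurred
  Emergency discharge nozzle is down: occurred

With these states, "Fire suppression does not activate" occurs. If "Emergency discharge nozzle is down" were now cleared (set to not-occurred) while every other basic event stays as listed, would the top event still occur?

Counterfactual: set "Emergency discharge nozzle is down" to not occurred.
Manual path inoperative [OR]: Upper abort switch malfunctions=not, Right heat detector faulted=not, Reserve zone module stuck=not → no input occurs → does not occur.
Detection loop fails [AND]: Emergency discharge nozzle is down=not, Outboard pressure switch failed=occurs, Redundant smoke detector is out=occurs → not all inputs occur → does not occur.
Zone B lost [AND]: Outboard release solenoid offline=occurs, Detection loop fails=not → not all inputs occur → does not occur.
Fire suppression does not activate [OR]: Manual path inoperative=not, Zone B lost=not → no input occurs → does not occur.

No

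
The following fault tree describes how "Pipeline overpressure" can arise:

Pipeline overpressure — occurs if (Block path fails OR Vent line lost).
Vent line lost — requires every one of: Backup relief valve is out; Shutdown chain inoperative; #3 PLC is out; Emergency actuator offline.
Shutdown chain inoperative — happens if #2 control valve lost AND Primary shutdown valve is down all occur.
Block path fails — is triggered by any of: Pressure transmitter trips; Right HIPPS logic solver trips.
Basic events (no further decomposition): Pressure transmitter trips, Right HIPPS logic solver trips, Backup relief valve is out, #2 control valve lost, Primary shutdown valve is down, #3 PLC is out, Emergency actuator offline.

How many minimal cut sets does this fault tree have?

3

Block path fails [OR]: union of children's cut sets → 2 cut set(s).
Shutdown chain inoperative [AND]: one cut set from each child combined → 1 × 1 = 1 cut set(s).
Vent line lost [AND]: one cut set from each child combined → 1 × 1 × 1 × 1 = 1 cut set(s).
Pipeline overpressure [OR]: union of children's cut sets → 3 cut set(s).
Minimal cut sets: {Pressure transmitter trips}; {Right HIPPS logic solver trips}; {#2 control valve lost, #3 PLC is out, Backup relief valve is out, Emergency actuator offline, Primary shutdown valve is down}.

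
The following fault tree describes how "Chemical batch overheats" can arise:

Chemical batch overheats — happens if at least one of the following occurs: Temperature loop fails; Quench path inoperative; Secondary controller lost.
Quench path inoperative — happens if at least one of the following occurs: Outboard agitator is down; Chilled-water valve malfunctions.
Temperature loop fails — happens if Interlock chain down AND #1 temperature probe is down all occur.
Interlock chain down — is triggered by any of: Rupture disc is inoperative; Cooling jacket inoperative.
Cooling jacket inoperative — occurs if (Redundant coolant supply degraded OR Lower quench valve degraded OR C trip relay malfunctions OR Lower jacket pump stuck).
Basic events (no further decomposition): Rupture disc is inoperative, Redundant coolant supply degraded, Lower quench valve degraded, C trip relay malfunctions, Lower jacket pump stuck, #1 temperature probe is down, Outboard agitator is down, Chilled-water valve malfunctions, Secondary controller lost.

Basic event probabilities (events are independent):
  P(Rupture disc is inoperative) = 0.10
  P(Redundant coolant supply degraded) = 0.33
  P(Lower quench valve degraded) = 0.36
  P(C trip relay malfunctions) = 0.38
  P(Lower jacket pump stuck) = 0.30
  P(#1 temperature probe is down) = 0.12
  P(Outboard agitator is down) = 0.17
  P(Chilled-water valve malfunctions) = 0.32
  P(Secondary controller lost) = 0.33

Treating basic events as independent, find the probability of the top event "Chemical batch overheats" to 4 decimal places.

0.6596

P(Cooling jacket inoperative) [OR] = 1 − (1−0.33) × (1−0.36) × (1−0.38) × (1−0.30) = 0.813901
P(Interlock chain down) [OR] = 1 − (1−0.10) × (1−0.813901) = 0.832511
P(Temperature loop fails) [AND] = 0.832511 × 0.12 = 0.099901
P(Quench path inoperative) [OR] = 1 − (1−0.17) × (1−0.32) = 0.435600
P(Chemical batch overheats) [OR] = 1 − (1−0.099901) × (1−0.435600) × (1−0.33) = 0.659629
Rounded to 4 decimal places: P(Chemical batch overheats) ≈ 0.6596.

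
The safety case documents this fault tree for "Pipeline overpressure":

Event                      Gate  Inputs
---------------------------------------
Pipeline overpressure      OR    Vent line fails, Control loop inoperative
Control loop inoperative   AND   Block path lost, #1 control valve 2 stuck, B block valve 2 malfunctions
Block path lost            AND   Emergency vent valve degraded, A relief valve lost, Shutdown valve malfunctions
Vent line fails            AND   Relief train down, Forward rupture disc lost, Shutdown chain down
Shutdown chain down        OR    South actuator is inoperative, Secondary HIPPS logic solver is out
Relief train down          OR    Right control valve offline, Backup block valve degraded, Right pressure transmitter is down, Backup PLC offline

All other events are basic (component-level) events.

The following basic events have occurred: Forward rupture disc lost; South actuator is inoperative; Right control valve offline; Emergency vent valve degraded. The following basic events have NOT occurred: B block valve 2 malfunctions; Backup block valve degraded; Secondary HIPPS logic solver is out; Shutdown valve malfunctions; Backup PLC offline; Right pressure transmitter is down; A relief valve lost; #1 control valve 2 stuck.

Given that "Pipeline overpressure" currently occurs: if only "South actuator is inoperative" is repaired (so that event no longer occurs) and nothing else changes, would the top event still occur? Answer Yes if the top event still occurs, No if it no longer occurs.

Counterfactual: set "South actuator is inoperative" to not occurred.
Relief train down [OR]: Right control valve offline=occurs, Backup block valve degraded=not, Right pressure transmitter is down=not, Backup PLC offline=not → at least one input occurs → occurs.
Shutdown chain down [OR]: South actuator is inoperative=not, Secondary HIPPS logic solver is out=not → no input occurs → does not occur.
Vent line fails [AND]: Relief train down=occurs, Forward rupture disc lost=occurs, Shutdown chain down=not → not all inputs occur → does not occur.
Block path lost [AND]: Emergency vent valve degraded=occurs, A relief valve lost=not, Shutdown valve malfunctions=not → not all inputs occur → does not occur.
Control loop inoperative [AND]: Block path lost=not, #1 control valve 2 stuck=not, B block valve 2 malfunctions=not → not all inputs occur → does not occur.
Pipeline overpressure [OR]: Vent line fails=not, Control loop inoperative=not → no input occurs → does not occur.

No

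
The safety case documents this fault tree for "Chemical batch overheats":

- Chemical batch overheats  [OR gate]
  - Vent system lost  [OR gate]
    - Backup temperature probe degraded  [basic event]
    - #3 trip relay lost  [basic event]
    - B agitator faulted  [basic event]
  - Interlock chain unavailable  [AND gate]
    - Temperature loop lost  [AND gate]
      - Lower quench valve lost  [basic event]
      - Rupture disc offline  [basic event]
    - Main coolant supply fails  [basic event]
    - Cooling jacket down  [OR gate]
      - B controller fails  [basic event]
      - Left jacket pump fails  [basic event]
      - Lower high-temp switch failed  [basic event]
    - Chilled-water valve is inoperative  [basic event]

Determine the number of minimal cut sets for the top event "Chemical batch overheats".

6

Vent system lost [OR]: union of children's cut sets → 3 cut set(s).
Temperature loop lost [AND]: one cut set from each child combined → 1 × 1 = 1 cut set(s).
Cooling jacket down [OR]: union of children's cut sets → 3 cut set(s).
Interlock chain unavailable [AND]: one cut set from each child combined → 1 × 1 × 3 × 1 = 3 cut set(s).
Chemical batch overheats [OR]: union of children's cut sets → 6 cut set(s).
Minimal cut sets: {Backup temperature probe degraded}; {#3 trip relay lost}; {B agitator faulted}; {B controller fails, Chilled-water valve is inoperative, Lower quench valve lost, Main coolant supply fails, Rupture disc offline}; {Chilled-water valve is inoperative, Left jacket pump fails, Lower quench valve lost, Main coolant supply fails, Rupture disc offline}; {Chilled-water valve is inoperative, Lower high-temp switch failed, Lower quench valve lost, Main coolant supply fails, Rupture disc offline}.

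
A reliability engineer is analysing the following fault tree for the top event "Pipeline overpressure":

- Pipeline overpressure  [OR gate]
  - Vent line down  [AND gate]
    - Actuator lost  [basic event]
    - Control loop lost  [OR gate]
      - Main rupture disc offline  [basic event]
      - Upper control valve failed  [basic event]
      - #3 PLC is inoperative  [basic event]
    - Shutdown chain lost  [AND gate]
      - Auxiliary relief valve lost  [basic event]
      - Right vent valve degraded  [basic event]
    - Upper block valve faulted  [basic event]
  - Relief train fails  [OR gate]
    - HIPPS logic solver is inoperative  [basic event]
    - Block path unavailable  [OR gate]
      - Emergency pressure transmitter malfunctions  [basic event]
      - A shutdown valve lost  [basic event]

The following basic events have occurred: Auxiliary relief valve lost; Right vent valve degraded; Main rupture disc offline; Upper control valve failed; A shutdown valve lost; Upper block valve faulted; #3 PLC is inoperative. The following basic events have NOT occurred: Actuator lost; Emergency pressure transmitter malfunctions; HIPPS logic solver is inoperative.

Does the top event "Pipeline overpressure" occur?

Control loop lost [OR]: Main rupture disc offline=occurs, Upper control valve failed=occurs, #3 PLC is inoperative=occurs → at least one input occurs → occurs.
Shutdown chain lost [AND]: Auxiliary relief valve lost=occurs, Right vent valve degraded=occurs → all inputs occur → occurs.
Vent line down [AND]: Actuator lost=not, Control loop lost=occurs, Shutdown chain lost=occurs, Upper block valve faulted=occurs → not all inputs occur → does not occur.
Block path unavailable [OR]: Emergency pressure transmitter malfunctions=not, A shutdown valve lost=occurs → at least one input occurs → occurs.
Relief train fails [OR]: HIPPS logic solver is inoperative=not, Block path unavailable=occurs → at least one input occurs → occurs.
Pipeline overpressure [OR]: Vent line down=not, Relief train fails=occurs → at least one input occurs → occurs.

Yes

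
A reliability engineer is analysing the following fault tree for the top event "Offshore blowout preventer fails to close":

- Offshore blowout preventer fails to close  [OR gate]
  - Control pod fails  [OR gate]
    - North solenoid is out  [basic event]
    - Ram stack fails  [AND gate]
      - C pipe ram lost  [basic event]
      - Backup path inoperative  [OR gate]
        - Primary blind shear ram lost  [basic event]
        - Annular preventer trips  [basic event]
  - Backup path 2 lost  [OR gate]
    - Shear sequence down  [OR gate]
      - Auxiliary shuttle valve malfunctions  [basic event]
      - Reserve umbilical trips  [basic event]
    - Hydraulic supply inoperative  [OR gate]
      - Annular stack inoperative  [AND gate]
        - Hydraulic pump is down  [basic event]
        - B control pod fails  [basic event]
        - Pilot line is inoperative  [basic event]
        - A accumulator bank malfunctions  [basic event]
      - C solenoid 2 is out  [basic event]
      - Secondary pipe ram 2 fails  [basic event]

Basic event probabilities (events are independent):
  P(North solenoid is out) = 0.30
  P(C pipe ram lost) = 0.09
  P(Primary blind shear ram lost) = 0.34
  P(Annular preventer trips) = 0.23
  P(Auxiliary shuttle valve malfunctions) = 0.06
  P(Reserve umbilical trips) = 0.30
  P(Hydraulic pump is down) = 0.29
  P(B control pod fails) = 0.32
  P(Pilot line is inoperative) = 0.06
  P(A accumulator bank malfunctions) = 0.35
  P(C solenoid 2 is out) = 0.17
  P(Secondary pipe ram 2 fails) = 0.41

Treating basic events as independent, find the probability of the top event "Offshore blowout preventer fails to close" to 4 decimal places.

0.7848

P(Backup path inoperative) [OR] = 1 − (1−0.34) × (1−0.23) = 0.491800
P(Ram stack fails) [AND] = 0.09 × 0.491800 = 0.044262
P(Control pod fails) [OR] = 1 − (1−0.30) × (1−0.044262) = 0.330983
P(Shear sequence down) [OR] = 1 − (1−0.06) × (1−0.30) = 0.342000
P(Annular stack inoperative) [AND] = 0.29 × 0.32 × 0.06 × 0.35 = 0.001949
P(Hydraulic supply inoperative) [OR] = 1 − (1−0.001949) × (1−0.17) × (1−0.41) = 0.511254
P(Backup path 2 lost) [OR] = 1 − (1−0.342000) × (1−0.511254) = 0.678405
P(Offshore blowout preventer fails to close) [OR] = 1 − (1−0.330983) × (1−0.678405) = 0.784847
Rounded to 4 decimal places: P(Offshore blowout preventer fails to close) ≈ 0.7848.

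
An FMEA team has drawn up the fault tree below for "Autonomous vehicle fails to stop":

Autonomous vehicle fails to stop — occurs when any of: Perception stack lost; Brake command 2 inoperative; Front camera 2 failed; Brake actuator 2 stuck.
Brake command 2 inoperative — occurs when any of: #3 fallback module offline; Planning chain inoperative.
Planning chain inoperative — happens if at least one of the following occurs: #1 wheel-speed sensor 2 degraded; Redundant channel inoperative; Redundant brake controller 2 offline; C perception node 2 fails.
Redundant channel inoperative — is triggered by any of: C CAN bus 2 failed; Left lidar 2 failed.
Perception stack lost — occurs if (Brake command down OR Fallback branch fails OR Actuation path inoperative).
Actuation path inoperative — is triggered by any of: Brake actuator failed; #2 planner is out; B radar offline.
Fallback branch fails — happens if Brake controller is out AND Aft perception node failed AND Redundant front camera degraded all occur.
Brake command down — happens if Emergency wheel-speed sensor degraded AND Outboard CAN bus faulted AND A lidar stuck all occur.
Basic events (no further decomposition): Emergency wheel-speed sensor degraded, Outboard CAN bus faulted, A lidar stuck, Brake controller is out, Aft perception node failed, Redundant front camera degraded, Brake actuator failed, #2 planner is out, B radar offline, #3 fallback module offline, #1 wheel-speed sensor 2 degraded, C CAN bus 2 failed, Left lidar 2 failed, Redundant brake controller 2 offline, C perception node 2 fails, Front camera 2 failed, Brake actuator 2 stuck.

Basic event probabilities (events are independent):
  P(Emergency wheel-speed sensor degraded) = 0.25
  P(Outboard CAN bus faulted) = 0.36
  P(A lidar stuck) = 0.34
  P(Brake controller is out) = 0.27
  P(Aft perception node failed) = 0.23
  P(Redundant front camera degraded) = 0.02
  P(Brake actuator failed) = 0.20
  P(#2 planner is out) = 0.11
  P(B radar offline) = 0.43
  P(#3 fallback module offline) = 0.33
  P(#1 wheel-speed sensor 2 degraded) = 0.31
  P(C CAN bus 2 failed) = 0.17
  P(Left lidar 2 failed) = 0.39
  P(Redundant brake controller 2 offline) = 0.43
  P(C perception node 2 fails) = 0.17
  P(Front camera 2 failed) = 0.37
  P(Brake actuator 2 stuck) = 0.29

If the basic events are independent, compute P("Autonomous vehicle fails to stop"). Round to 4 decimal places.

0.9805

P(Brake command down) [AND] = 0.25 × 0.36 × 0.34 = 0.030600
P(Fallback branch fails) [AND] = 0.27 × 0.23 × 0.02 = 0.001242
P(Actuation path inoperative) [OR] = 1 − (1−0.20) × (1−0.11) × (1−0.43) = 0.594160
P(Perception stack lost) [OR] = 1 − (1−0.030600) × (1−0.001242) × (1−0.594160) = 0.607067
P(Redundant channel inoperative) [OR] = 1 − (1−0.17) × (1−0.39) = 0.493700
P(Planning chain inoperative) [OR] = 1 − (1−0.31) × (1−0.493700) × (1−0.43) × (1−0.17) = 0.834724
P(Brake command 2 inoperative) [OR] = 1 − (1−0.33) × (1−0.834724) = 0.889265
P(Autonomous vehicle fails to stop) [OR] = 1 − (1−0.607067) × (1−0.889265) × (1−0.37) × (1−0.29) = 0.980537
Rounded to 4 decimal places: P(Autonomous vehicle fails to stop) ≈ 0.9805.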